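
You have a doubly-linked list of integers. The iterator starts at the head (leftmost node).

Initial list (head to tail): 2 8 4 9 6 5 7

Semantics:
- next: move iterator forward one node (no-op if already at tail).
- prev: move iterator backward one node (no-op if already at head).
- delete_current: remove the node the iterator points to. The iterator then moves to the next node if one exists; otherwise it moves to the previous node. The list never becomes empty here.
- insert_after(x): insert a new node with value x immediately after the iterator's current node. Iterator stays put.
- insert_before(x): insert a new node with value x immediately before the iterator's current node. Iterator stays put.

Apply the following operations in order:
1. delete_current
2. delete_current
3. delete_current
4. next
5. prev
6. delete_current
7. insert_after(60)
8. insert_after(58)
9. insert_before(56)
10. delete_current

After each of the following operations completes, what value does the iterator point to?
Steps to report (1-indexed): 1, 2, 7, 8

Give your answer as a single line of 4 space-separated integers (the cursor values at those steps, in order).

After 1 (delete_current): list=[8, 4, 9, 6, 5, 7] cursor@8
After 2 (delete_current): list=[4, 9, 6, 5, 7] cursor@4
After 3 (delete_current): list=[9, 6, 5, 7] cursor@9
After 4 (next): list=[9, 6, 5, 7] cursor@6
After 5 (prev): list=[9, 6, 5, 7] cursor@9
After 6 (delete_current): list=[6, 5, 7] cursor@6
After 7 (insert_after(60)): list=[6, 60, 5, 7] cursor@6
After 8 (insert_after(58)): list=[6, 58, 60, 5, 7] cursor@6
After 9 (insert_before(56)): list=[56, 6, 58, 60, 5, 7] cursor@6
After 10 (delete_current): list=[56, 58, 60, 5, 7] cursor@58

Answer: 8 4 6 6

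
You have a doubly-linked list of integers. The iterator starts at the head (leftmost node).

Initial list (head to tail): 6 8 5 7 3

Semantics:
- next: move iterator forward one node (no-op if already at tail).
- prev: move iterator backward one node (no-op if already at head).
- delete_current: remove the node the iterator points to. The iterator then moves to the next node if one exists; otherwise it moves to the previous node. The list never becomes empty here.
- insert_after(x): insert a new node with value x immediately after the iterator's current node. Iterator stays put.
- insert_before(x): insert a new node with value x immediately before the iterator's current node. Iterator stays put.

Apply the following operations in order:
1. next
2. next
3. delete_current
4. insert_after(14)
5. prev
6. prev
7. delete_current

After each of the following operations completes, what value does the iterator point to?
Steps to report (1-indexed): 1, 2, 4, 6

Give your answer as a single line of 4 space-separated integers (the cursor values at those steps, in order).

After 1 (next): list=[6, 8, 5, 7, 3] cursor@8
After 2 (next): list=[6, 8, 5, 7, 3] cursor@5
After 3 (delete_current): list=[6, 8, 7, 3] cursor@7
After 4 (insert_after(14)): list=[6, 8, 7, 14, 3] cursor@7
After 5 (prev): list=[6, 8, 7, 14, 3] cursor@8
After 6 (prev): list=[6, 8, 7, 14, 3] cursor@6
After 7 (delete_current): list=[8, 7, 14, 3] cursor@8

Answer: 8 5 7 6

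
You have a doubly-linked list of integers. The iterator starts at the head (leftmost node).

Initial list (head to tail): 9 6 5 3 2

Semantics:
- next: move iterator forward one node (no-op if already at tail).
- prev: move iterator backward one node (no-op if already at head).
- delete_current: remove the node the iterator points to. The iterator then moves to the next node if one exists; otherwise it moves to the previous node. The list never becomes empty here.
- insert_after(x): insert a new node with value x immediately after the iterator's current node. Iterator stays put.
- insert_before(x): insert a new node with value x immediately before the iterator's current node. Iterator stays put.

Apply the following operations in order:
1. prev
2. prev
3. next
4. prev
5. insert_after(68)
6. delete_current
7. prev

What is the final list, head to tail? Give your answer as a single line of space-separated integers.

Answer: 68 6 5 3 2

Derivation:
After 1 (prev): list=[9, 6, 5, 3, 2] cursor@9
After 2 (prev): list=[9, 6, 5, 3, 2] cursor@9
After 3 (next): list=[9, 6, 5, 3, 2] cursor@6
After 4 (prev): list=[9, 6, 5, 3, 2] cursor@9
After 5 (insert_after(68)): list=[9, 68, 6, 5, 3, 2] cursor@9
After 6 (delete_current): list=[68, 6, 5, 3, 2] cursor@68
After 7 (prev): list=[68, 6, 5, 3, 2] cursor@68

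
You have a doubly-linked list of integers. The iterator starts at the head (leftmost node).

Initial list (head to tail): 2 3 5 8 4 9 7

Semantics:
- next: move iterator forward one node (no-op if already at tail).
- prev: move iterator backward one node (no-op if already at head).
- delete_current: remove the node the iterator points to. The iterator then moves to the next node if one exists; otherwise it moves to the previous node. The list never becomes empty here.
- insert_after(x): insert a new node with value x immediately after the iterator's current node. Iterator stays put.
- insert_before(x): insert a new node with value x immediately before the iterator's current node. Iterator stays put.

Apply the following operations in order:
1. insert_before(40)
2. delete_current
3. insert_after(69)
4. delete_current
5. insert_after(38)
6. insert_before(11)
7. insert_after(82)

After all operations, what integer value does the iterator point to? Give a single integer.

Answer: 69

Derivation:
After 1 (insert_before(40)): list=[40, 2, 3, 5, 8, 4, 9, 7] cursor@2
After 2 (delete_current): list=[40, 3, 5, 8, 4, 9, 7] cursor@3
After 3 (insert_after(69)): list=[40, 3, 69, 5, 8, 4, 9, 7] cursor@3
After 4 (delete_current): list=[40, 69, 5, 8, 4, 9, 7] cursor@69
After 5 (insert_after(38)): list=[40, 69, 38, 5, 8, 4, 9, 7] cursor@69
After 6 (insert_before(11)): list=[40, 11, 69, 38, 5, 8, 4, 9, 7] cursor@69
After 7 (insert_after(82)): list=[40, 11, 69, 82, 38, 5, 8, 4, 9, 7] cursor@69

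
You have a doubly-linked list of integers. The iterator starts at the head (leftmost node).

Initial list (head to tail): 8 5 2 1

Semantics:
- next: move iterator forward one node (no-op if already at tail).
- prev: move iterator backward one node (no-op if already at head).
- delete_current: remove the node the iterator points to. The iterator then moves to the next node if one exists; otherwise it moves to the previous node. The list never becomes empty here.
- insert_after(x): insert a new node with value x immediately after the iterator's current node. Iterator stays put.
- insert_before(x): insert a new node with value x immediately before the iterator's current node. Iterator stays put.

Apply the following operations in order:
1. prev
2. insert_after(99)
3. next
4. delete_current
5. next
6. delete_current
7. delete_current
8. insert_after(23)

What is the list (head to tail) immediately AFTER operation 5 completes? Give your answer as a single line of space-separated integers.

After 1 (prev): list=[8, 5, 2, 1] cursor@8
After 2 (insert_after(99)): list=[8, 99, 5, 2, 1] cursor@8
After 3 (next): list=[8, 99, 5, 2, 1] cursor@99
After 4 (delete_current): list=[8, 5, 2, 1] cursor@5
After 5 (next): list=[8, 5, 2, 1] cursor@2

Answer: 8 5 2 1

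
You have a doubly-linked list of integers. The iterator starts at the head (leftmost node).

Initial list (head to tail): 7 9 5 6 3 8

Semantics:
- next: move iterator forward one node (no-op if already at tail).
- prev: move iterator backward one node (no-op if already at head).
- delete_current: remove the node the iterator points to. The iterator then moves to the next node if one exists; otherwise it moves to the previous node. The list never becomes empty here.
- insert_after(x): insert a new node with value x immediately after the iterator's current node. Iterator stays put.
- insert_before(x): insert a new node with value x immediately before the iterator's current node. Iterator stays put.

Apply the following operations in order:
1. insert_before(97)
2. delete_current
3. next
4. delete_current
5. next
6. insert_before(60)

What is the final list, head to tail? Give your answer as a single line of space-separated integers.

After 1 (insert_before(97)): list=[97, 7, 9, 5, 6, 3, 8] cursor@7
After 2 (delete_current): list=[97, 9, 5, 6, 3, 8] cursor@9
After 3 (next): list=[97, 9, 5, 6, 3, 8] cursor@5
After 4 (delete_current): list=[97, 9, 6, 3, 8] cursor@6
After 5 (next): list=[97, 9, 6, 3, 8] cursor@3
After 6 (insert_before(60)): list=[97, 9, 6, 60, 3, 8] cursor@3

Answer: 97 9 6 60 3 8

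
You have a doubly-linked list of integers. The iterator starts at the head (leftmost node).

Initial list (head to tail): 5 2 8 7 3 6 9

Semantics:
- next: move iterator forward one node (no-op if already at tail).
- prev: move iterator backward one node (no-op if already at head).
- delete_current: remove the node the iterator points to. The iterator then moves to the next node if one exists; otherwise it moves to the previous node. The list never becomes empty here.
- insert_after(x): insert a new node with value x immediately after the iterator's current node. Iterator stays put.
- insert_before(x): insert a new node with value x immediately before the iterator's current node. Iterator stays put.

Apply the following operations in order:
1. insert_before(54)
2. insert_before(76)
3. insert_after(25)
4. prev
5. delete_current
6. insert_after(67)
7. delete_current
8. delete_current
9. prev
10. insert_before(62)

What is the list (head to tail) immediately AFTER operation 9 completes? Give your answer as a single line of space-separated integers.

Answer: 54 25 2 8 7 3 6 9

Derivation:
After 1 (insert_before(54)): list=[54, 5, 2, 8, 7, 3, 6, 9] cursor@5
After 2 (insert_before(76)): list=[54, 76, 5, 2, 8, 7, 3, 6, 9] cursor@5
After 3 (insert_after(25)): list=[54, 76, 5, 25, 2, 8, 7, 3, 6, 9] cursor@5
After 4 (prev): list=[54, 76, 5, 25, 2, 8, 7, 3, 6, 9] cursor@76
After 5 (delete_current): list=[54, 5, 25, 2, 8, 7, 3, 6, 9] cursor@5
After 6 (insert_after(67)): list=[54, 5, 67, 25, 2, 8, 7, 3, 6, 9] cursor@5
After 7 (delete_current): list=[54, 67, 25, 2, 8, 7, 3, 6, 9] cursor@67
After 8 (delete_current): list=[54, 25, 2, 8, 7, 3, 6, 9] cursor@25
After 9 (prev): list=[54, 25, 2, 8, 7, 3, 6, 9] cursor@54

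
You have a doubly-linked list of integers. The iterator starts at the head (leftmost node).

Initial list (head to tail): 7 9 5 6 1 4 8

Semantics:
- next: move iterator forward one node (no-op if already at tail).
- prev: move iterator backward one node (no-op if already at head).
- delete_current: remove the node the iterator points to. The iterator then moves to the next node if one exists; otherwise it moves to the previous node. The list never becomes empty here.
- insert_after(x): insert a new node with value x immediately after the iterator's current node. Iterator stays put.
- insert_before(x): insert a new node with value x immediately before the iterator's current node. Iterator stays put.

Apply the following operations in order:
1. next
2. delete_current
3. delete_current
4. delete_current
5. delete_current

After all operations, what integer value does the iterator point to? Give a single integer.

Answer: 4

Derivation:
After 1 (next): list=[7, 9, 5, 6, 1, 4, 8] cursor@9
After 2 (delete_current): list=[7, 5, 6, 1, 4, 8] cursor@5
After 3 (delete_current): list=[7, 6, 1, 4, 8] cursor@6
After 4 (delete_current): list=[7, 1, 4, 8] cursor@1
After 5 (delete_current): list=[7, 4, 8] cursor@4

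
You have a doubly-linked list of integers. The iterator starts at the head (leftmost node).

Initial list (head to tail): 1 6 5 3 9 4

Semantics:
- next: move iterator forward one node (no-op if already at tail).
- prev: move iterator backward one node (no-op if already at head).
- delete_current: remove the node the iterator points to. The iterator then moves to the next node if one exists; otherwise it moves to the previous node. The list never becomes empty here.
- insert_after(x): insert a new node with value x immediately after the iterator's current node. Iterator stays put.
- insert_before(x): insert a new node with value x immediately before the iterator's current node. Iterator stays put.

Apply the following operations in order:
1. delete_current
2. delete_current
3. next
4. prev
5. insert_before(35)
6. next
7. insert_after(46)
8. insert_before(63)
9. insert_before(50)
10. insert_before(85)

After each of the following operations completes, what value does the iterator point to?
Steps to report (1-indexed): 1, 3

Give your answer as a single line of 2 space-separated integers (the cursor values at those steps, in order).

After 1 (delete_current): list=[6, 5, 3, 9, 4] cursor@6
After 2 (delete_current): list=[5, 3, 9, 4] cursor@5
After 3 (next): list=[5, 3, 9, 4] cursor@3
After 4 (prev): list=[5, 3, 9, 4] cursor@5
After 5 (insert_before(35)): list=[35, 5, 3, 9, 4] cursor@5
After 6 (next): list=[35, 5, 3, 9, 4] cursor@3
After 7 (insert_after(46)): list=[35, 5, 3, 46, 9, 4] cursor@3
After 8 (insert_before(63)): list=[35, 5, 63, 3, 46, 9, 4] cursor@3
After 9 (insert_before(50)): list=[35, 5, 63, 50, 3, 46, 9, 4] cursor@3
After 10 (insert_before(85)): list=[35, 5, 63, 50, 85, 3, 46, 9, 4] cursor@3

Answer: 6 3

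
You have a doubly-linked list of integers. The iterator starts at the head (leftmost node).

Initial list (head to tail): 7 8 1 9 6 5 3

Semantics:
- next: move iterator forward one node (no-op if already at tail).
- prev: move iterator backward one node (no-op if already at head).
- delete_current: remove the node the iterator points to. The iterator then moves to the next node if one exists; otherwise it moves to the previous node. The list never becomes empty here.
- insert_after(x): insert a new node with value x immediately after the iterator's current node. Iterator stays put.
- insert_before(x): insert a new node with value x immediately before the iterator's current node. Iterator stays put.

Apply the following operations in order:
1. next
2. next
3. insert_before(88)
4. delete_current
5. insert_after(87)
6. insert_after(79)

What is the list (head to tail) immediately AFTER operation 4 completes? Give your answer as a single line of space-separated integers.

Answer: 7 8 88 9 6 5 3

Derivation:
After 1 (next): list=[7, 8, 1, 9, 6, 5, 3] cursor@8
After 2 (next): list=[7, 8, 1, 9, 6, 5, 3] cursor@1
After 3 (insert_before(88)): list=[7, 8, 88, 1, 9, 6, 5, 3] cursor@1
After 4 (delete_current): list=[7, 8, 88, 9, 6, 5, 3] cursor@9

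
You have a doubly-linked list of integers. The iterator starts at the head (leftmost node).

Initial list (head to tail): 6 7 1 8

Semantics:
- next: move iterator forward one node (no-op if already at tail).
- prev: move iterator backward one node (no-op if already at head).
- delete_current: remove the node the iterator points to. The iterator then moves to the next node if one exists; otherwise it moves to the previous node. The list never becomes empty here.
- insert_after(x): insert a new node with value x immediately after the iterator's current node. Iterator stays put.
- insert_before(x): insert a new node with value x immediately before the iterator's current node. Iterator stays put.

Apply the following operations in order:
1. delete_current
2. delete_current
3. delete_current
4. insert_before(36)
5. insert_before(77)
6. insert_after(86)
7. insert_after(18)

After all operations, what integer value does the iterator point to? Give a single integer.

After 1 (delete_current): list=[7, 1, 8] cursor@7
After 2 (delete_current): list=[1, 8] cursor@1
After 3 (delete_current): list=[8] cursor@8
After 4 (insert_before(36)): list=[36, 8] cursor@8
After 5 (insert_before(77)): list=[36, 77, 8] cursor@8
After 6 (insert_after(86)): list=[36, 77, 8, 86] cursor@8
After 7 (insert_after(18)): list=[36, 77, 8, 18, 86] cursor@8

Answer: 8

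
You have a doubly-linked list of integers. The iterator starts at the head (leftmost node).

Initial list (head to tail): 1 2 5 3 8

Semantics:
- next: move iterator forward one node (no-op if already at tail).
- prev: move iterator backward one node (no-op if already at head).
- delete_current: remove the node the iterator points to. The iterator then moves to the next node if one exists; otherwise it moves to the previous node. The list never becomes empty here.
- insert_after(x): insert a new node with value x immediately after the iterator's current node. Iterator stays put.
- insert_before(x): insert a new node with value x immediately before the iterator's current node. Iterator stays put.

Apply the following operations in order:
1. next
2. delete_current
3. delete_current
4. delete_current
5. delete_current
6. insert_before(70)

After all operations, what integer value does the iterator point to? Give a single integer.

After 1 (next): list=[1, 2, 5, 3, 8] cursor@2
After 2 (delete_current): list=[1, 5, 3, 8] cursor@5
After 3 (delete_current): list=[1, 3, 8] cursor@3
After 4 (delete_current): list=[1, 8] cursor@8
After 5 (delete_current): list=[1] cursor@1
After 6 (insert_before(70)): list=[70, 1] cursor@1

Answer: 1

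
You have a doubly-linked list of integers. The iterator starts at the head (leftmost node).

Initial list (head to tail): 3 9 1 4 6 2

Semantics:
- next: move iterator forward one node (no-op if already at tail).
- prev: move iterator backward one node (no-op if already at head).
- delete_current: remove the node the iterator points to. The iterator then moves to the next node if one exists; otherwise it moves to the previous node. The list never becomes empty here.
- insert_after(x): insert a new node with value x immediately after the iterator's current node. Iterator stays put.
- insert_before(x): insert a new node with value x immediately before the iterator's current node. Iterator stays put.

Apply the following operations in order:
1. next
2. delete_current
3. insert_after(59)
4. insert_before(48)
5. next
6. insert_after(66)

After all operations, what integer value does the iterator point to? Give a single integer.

After 1 (next): list=[3, 9, 1, 4, 6, 2] cursor@9
After 2 (delete_current): list=[3, 1, 4, 6, 2] cursor@1
After 3 (insert_after(59)): list=[3, 1, 59, 4, 6, 2] cursor@1
After 4 (insert_before(48)): list=[3, 48, 1, 59, 4, 6, 2] cursor@1
After 5 (next): list=[3, 48, 1, 59, 4, 6, 2] cursor@59
After 6 (insert_after(66)): list=[3, 48, 1, 59, 66, 4, 6, 2] cursor@59

Answer: 59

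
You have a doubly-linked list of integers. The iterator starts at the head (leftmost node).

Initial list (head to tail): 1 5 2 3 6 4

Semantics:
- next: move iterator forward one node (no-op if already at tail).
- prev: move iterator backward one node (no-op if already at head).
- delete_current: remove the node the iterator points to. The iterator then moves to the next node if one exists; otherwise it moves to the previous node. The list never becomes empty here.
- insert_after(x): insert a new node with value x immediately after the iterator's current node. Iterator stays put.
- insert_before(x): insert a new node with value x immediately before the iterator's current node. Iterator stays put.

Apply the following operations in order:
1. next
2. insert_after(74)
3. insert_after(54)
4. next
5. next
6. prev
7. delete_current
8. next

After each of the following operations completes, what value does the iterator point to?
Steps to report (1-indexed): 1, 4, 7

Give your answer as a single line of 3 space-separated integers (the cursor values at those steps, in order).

After 1 (next): list=[1, 5, 2, 3, 6, 4] cursor@5
After 2 (insert_after(74)): list=[1, 5, 74, 2, 3, 6, 4] cursor@5
After 3 (insert_after(54)): list=[1, 5, 54, 74, 2, 3, 6, 4] cursor@5
After 4 (next): list=[1, 5, 54, 74, 2, 3, 6, 4] cursor@54
After 5 (next): list=[1, 5, 54, 74, 2, 3, 6, 4] cursor@74
After 6 (prev): list=[1, 5, 54, 74, 2, 3, 6, 4] cursor@54
After 7 (delete_current): list=[1, 5, 74, 2, 3, 6, 4] cursor@74
After 8 (next): list=[1, 5, 74, 2, 3, 6, 4] cursor@2

Answer: 5 54 74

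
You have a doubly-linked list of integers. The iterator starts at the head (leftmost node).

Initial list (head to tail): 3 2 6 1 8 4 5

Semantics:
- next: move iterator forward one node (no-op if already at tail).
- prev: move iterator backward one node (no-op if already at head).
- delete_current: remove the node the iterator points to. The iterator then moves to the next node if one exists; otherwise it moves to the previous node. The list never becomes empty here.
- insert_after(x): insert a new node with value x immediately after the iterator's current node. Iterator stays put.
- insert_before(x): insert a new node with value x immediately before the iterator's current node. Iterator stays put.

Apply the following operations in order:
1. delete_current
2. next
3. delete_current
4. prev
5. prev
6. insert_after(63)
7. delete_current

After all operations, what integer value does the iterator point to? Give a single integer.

Answer: 63

Derivation:
After 1 (delete_current): list=[2, 6, 1, 8, 4, 5] cursor@2
After 2 (next): list=[2, 6, 1, 8, 4, 5] cursor@6
After 3 (delete_current): list=[2, 1, 8, 4, 5] cursor@1
After 4 (prev): list=[2, 1, 8, 4, 5] cursor@2
After 5 (prev): list=[2, 1, 8, 4, 5] cursor@2
After 6 (insert_after(63)): list=[2, 63, 1, 8, 4, 5] cursor@2
After 7 (delete_current): list=[63, 1, 8, 4, 5] cursor@63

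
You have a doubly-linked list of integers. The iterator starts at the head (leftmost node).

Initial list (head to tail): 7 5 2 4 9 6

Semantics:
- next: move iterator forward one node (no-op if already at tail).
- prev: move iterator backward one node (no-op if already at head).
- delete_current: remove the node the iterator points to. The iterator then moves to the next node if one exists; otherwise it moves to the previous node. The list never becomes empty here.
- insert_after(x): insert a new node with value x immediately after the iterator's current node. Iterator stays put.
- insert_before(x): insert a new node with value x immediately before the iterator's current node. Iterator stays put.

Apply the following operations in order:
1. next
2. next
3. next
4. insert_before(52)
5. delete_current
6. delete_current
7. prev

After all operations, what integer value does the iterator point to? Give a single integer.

Answer: 52

Derivation:
After 1 (next): list=[7, 5, 2, 4, 9, 6] cursor@5
After 2 (next): list=[7, 5, 2, 4, 9, 6] cursor@2
After 3 (next): list=[7, 5, 2, 4, 9, 6] cursor@4
After 4 (insert_before(52)): list=[7, 5, 2, 52, 4, 9, 6] cursor@4
After 5 (delete_current): list=[7, 5, 2, 52, 9, 6] cursor@9
After 6 (delete_current): list=[7, 5, 2, 52, 6] cursor@6
After 7 (prev): list=[7, 5, 2, 52, 6] cursor@52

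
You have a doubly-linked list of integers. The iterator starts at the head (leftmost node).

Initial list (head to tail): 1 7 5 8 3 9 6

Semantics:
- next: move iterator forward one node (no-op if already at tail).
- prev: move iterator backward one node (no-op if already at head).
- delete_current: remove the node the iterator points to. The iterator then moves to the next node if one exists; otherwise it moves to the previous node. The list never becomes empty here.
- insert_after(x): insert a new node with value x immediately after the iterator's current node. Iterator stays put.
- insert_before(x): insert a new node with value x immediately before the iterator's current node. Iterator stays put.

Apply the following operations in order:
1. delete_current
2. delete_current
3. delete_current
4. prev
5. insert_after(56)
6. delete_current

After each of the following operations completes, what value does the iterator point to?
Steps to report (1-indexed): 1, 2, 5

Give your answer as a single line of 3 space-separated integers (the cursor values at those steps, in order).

Answer: 7 5 8

Derivation:
After 1 (delete_current): list=[7, 5, 8, 3, 9, 6] cursor@7
After 2 (delete_current): list=[5, 8, 3, 9, 6] cursor@5
After 3 (delete_current): list=[8, 3, 9, 6] cursor@8
After 4 (prev): list=[8, 3, 9, 6] cursor@8
After 5 (insert_after(56)): list=[8, 56, 3, 9, 6] cursor@8
After 6 (delete_current): list=[56, 3, 9, 6] cursor@56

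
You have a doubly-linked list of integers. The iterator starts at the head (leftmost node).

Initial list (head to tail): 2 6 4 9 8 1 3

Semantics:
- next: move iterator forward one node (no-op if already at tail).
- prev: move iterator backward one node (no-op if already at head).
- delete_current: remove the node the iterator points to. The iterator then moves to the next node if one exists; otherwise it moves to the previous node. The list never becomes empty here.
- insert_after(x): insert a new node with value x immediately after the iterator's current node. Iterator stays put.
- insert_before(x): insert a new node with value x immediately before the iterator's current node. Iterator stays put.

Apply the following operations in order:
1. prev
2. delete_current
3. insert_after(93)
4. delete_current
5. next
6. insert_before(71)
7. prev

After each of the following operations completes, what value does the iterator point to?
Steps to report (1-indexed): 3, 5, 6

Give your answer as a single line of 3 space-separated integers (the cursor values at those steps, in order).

After 1 (prev): list=[2, 6, 4, 9, 8, 1, 3] cursor@2
After 2 (delete_current): list=[6, 4, 9, 8, 1, 3] cursor@6
After 3 (insert_after(93)): list=[6, 93, 4, 9, 8, 1, 3] cursor@6
After 4 (delete_current): list=[93, 4, 9, 8, 1, 3] cursor@93
After 5 (next): list=[93, 4, 9, 8, 1, 3] cursor@4
After 6 (insert_before(71)): list=[93, 71, 4, 9, 8, 1, 3] cursor@4
After 7 (prev): list=[93, 71, 4, 9, 8, 1, 3] cursor@71

Answer: 6 4 4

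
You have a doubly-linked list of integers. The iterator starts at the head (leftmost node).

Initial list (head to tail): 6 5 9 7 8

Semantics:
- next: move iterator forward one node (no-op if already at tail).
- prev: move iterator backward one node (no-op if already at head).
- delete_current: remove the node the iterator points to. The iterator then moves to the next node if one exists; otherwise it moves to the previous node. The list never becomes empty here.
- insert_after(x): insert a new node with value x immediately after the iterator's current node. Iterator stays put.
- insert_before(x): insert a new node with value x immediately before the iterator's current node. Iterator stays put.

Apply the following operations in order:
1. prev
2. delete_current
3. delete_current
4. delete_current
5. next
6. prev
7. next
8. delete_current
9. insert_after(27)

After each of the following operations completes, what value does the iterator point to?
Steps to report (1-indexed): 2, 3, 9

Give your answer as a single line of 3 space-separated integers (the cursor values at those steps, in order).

After 1 (prev): list=[6, 5, 9, 7, 8] cursor@6
After 2 (delete_current): list=[5, 9, 7, 8] cursor@5
After 3 (delete_current): list=[9, 7, 8] cursor@9
After 4 (delete_current): list=[7, 8] cursor@7
After 5 (next): list=[7, 8] cursor@8
After 6 (prev): list=[7, 8] cursor@7
After 7 (next): list=[7, 8] cursor@8
After 8 (delete_current): list=[7] cursor@7
After 9 (insert_after(27)): list=[7, 27] cursor@7

Answer: 5 9 7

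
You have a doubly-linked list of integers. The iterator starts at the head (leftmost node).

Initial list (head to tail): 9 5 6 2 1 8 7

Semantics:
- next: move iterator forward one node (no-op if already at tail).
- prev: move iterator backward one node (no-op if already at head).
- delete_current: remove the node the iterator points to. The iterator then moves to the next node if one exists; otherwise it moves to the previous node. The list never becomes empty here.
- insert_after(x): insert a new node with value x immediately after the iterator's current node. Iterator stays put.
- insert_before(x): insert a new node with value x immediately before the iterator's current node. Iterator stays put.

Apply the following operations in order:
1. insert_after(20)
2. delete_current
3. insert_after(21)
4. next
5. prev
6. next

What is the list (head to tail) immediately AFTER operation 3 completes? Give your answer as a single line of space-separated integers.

After 1 (insert_after(20)): list=[9, 20, 5, 6, 2, 1, 8, 7] cursor@9
After 2 (delete_current): list=[20, 5, 6, 2, 1, 8, 7] cursor@20
After 3 (insert_after(21)): list=[20, 21, 5, 6, 2, 1, 8, 7] cursor@20

Answer: 20 21 5 6 2 1 8 7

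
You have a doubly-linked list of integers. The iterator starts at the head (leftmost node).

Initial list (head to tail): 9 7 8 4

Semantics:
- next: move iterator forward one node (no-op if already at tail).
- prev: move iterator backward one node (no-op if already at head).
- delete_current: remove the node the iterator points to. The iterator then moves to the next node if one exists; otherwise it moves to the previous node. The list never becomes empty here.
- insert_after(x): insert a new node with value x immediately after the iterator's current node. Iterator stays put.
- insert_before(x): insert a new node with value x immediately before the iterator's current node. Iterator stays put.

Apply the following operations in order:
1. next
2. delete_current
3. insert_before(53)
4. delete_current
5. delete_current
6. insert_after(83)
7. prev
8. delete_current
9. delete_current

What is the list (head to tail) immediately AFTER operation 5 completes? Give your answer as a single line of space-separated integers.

After 1 (next): list=[9, 7, 8, 4] cursor@7
After 2 (delete_current): list=[9, 8, 4] cursor@8
After 3 (insert_before(53)): list=[9, 53, 8, 4] cursor@8
After 4 (delete_current): list=[9, 53, 4] cursor@4
After 5 (delete_current): list=[9, 53] cursor@53

Answer: 9 53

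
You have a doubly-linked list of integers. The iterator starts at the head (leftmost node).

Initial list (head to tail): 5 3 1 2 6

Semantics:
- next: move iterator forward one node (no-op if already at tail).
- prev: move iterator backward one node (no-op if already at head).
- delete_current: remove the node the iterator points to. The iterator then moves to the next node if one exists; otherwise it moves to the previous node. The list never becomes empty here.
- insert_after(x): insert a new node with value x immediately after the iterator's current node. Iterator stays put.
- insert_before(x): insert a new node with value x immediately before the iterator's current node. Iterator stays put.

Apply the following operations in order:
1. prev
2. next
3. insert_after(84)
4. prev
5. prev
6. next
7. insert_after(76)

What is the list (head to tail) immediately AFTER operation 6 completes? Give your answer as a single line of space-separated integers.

After 1 (prev): list=[5, 3, 1, 2, 6] cursor@5
After 2 (next): list=[5, 3, 1, 2, 6] cursor@3
After 3 (insert_after(84)): list=[5, 3, 84, 1, 2, 6] cursor@3
After 4 (prev): list=[5, 3, 84, 1, 2, 6] cursor@5
After 5 (prev): list=[5, 3, 84, 1, 2, 6] cursor@5
After 6 (next): list=[5, 3, 84, 1, 2, 6] cursor@3

Answer: 5 3 84 1 2 6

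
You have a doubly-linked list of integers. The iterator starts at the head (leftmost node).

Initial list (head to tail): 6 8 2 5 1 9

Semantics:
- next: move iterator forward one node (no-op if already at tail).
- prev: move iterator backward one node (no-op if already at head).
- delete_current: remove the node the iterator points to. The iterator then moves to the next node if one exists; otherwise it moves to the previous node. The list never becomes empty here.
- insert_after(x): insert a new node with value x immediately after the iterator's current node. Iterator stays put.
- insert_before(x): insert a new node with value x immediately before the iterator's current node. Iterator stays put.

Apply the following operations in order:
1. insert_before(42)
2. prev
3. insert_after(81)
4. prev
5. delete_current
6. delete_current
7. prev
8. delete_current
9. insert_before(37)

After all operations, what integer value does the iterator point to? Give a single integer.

After 1 (insert_before(42)): list=[42, 6, 8, 2, 5, 1, 9] cursor@6
After 2 (prev): list=[42, 6, 8, 2, 5, 1, 9] cursor@42
After 3 (insert_after(81)): list=[42, 81, 6, 8, 2, 5, 1, 9] cursor@42
After 4 (prev): list=[42, 81, 6, 8, 2, 5, 1, 9] cursor@42
After 5 (delete_current): list=[81, 6, 8, 2, 5, 1, 9] cursor@81
After 6 (delete_current): list=[6, 8, 2, 5, 1, 9] cursor@6
After 7 (prev): list=[6, 8, 2, 5, 1, 9] cursor@6
After 8 (delete_current): list=[8, 2, 5, 1, 9] cursor@8
After 9 (insert_before(37)): list=[37, 8, 2, 5, 1, 9] cursor@8

Answer: 8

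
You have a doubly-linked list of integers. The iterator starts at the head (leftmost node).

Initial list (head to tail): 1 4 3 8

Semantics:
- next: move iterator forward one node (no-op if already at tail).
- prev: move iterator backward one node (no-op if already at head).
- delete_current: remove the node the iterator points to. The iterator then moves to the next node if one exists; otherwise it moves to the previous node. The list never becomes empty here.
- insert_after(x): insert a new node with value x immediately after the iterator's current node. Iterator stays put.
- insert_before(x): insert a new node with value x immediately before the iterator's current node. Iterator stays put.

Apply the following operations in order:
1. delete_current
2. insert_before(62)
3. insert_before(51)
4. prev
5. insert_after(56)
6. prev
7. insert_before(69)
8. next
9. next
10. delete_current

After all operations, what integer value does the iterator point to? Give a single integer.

After 1 (delete_current): list=[4, 3, 8] cursor@4
After 2 (insert_before(62)): list=[62, 4, 3, 8] cursor@4
After 3 (insert_before(51)): list=[62, 51, 4, 3, 8] cursor@4
After 4 (prev): list=[62, 51, 4, 3, 8] cursor@51
After 5 (insert_after(56)): list=[62, 51, 56, 4, 3, 8] cursor@51
After 6 (prev): list=[62, 51, 56, 4, 3, 8] cursor@62
After 7 (insert_before(69)): list=[69, 62, 51, 56, 4, 3, 8] cursor@62
After 8 (next): list=[69, 62, 51, 56, 4, 3, 8] cursor@51
After 9 (next): list=[69, 62, 51, 56, 4, 3, 8] cursor@56
After 10 (delete_current): list=[69, 62, 51, 4, 3, 8] cursor@4

Answer: 4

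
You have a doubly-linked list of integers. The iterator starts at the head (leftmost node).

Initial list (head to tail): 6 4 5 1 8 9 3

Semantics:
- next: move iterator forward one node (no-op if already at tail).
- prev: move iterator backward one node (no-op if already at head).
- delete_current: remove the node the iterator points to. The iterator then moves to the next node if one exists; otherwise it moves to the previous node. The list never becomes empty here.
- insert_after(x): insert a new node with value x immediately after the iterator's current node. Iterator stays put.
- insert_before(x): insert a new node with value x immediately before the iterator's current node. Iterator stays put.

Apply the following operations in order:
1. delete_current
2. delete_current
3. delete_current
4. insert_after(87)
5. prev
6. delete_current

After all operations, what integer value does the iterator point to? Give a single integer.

Answer: 87

Derivation:
After 1 (delete_current): list=[4, 5, 1, 8, 9, 3] cursor@4
After 2 (delete_current): list=[5, 1, 8, 9, 3] cursor@5
After 3 (delete_current): list=[1, 8, 9, 3] cursor@1
After 4 (insert_after(87)): list=[1, 87, 8, 9, 3] cursor@1
After 5 (prev): list=[1, 87, 8, 9, 3] cursor@1
After 6 (delete_current): list=[87, 8, 9, 3] cursor@87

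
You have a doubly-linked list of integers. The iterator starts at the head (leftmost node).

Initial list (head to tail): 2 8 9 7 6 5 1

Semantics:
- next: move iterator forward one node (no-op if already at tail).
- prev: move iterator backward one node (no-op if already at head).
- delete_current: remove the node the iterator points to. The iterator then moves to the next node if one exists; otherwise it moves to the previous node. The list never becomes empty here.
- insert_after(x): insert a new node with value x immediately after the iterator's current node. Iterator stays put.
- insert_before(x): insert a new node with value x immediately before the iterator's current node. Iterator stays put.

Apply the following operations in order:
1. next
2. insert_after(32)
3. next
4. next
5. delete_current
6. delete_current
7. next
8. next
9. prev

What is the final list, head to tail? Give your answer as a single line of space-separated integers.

After 1 (next): list=[2, 8, 9, 7, 6, 5, 1] cursor@8
After 2 (insert_after(32)): list=[2, 8, 32, 9, 7, 6, 5, 1] cursor@8
After 3 (next): list=[2, 8, 32, 9, 7, 6, 5, 1] cursor@32
After 4 (next): list=[2, 8, 32, 9, 7, 6, 5, 1] cursor@9
After 5 (delete_current): list=[2, 8, 32, 7, 6, 5, 1] cursor@7
After 6 (delete_current): list=[2, 8, 32, 6, 5, 1] cursor@6
After 7 (next): list=[2, 8, 32, 6, 5, 1] cursor@5
After 8 (next): list=[2, 8, 32, 6, 5, 1] cursor@1
After 9 (prev): list=[2, 8, 32, 6, 5, 1] cursor@5

Answer: 2 8 32 6 5 1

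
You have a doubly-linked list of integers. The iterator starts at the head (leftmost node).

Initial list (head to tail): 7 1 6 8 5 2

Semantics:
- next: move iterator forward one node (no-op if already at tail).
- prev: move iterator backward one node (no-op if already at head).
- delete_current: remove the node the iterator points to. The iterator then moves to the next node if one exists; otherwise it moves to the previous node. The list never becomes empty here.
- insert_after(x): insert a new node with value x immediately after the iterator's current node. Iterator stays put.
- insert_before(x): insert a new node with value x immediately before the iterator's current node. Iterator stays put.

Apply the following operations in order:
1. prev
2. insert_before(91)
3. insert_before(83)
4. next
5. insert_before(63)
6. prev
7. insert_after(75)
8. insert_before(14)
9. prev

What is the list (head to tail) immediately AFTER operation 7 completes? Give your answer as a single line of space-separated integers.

Answer: 91 83 7 63 75 1 6 8 5 2

Derivation:
After 1 (prev): list=[7, 1, 6, 8, 5, 2] cursor@7
After 2 (insert_before(91)): list=[91, 7, 1, 6, 8, 5, 2] cursor@7
After 3 (insert_before(83)): list=[91, 83, 7, 1, 6, 8, 5, 2] cursor@7
After 4 (next): list=[91, 83, 7, 1, 6, 8, 5, 2] cursor@1
After 5 (insert_before(63)): list=[91, 83, 7, 63, 1, 6, 8, 5, 2] cursor@1
After 6 (prev): list=[91, 83, 7, 63, 1, 6, 8, 5, 2] cursor@63
After 7 (insert_after(75)): list=[91, 83, 7, 63, 75, 1, 6, 8, 5, 2] cursor@63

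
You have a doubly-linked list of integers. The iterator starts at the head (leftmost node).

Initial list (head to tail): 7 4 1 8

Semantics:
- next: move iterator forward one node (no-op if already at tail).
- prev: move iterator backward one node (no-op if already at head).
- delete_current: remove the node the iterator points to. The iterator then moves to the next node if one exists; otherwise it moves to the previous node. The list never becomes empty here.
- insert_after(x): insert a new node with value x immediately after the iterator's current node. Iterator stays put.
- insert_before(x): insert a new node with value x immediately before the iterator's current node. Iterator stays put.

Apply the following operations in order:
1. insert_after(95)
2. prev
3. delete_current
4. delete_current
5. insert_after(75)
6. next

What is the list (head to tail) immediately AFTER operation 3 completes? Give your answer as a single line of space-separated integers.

After 1 (insert_after(95)): list=[7, 95, 4, 1, 8] cursor@7
After 2 (prev): list=[7, 95, 4, 1, 8] cursor@7
After 3 (delete_current): list=[95, 4, 1, 8] cursor@95

Answer: 95 4 1 8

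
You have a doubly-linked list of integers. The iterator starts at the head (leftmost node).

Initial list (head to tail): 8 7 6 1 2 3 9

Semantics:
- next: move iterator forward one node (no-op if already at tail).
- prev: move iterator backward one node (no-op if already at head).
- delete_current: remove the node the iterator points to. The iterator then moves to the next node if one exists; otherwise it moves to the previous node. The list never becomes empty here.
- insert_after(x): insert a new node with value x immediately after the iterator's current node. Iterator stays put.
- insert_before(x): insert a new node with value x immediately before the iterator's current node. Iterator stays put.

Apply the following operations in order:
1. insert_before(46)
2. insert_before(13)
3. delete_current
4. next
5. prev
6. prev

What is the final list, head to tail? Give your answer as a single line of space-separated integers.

Answer: 46 13 7 6 1 2 3 9

Derivation:
After 1 (insert_before(46)): list=[46, 8, 7, 6, 1, 2, 3, 9] cursor@8
After 2 (insert_before(13)): list=[46, 13, 8, 7, 6, 1, 2, 3, 9] cursor@8
After 3 (delete_current): list=[46, 13, 7, 6, 1, 2, 3, 9] cursor@7
After 4 (next): list=[46, 13, 7, 6, 1, 2, 3, 9] cursor@6
After 5 (prev): list=[46, 13, 7, 6, 1, 2, 3, 9] cursor@7
After 6 (prev): list=[46, 13, 7, 6, 1, 2, 3, 9] cursor@13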